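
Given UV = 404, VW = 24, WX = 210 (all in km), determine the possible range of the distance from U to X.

170 ≤ UX ≤ 638 km

The maximum is all hops collinear in one direction: 404 + 24 + 210 = 638.
The longest hop is 404; the others sum to 234. Folding the others back against it leaves at least 404 − 234 = 170.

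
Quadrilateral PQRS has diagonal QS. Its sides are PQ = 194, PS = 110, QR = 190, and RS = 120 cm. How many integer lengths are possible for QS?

219

From triangle PQS: 84 < QS < 304.
From triangle RQS: 70 < QS < 310.
Intersection: 84 < QS < 304, so integers 85 through 303: 219 values.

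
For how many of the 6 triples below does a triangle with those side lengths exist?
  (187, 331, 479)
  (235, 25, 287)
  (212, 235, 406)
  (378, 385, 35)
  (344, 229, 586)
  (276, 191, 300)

4

(187,331,479): 187+331 > 479 → valid
(25,235,287): 25+235 ≤ 287 → not valid
(212,235,406): 212+235 > 406 → valid
(35,378,385): 35+378 > 385 → valid
(229,344,586): 229+344 ≤ 586 → not valid
(191,276,300): 191+276 > 300 → valid
4 of the 6 triples form a triangle.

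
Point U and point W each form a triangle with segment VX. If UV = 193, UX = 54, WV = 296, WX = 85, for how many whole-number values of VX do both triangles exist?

From triangle UVX: 139 < VX < 247.
From triangle WVX: 211 < VX < 381.
Intersection: 211 < VX < 247, so integers 212 through 246: 35 values.

35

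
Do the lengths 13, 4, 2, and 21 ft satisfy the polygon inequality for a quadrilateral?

No

For a quadrilateral, each side must be shorter than the sum of the others.
Here the longest side is 21, but the remaining 3 sides sum to only 19.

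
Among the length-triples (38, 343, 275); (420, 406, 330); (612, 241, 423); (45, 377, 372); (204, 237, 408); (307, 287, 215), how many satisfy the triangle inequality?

(38,275,343): 38+275 ≤ 343 → not valid
(330,406,420): 330+406 > 420 → valid
(241,423,612): 241+423 > 612 → valid
(45,372,377): 45+372 > 377 → valid
(204,237,408): 204+237 > 408 → valid
(215,287,307): 215+287 > 307 → valid
5 of the 6 triples form a triangle.

5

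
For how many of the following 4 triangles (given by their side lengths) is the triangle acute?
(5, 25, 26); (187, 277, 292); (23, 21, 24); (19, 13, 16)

(5,25,26): 5²+25² = 650 < 676 = 26² → obtuse
(187,277,292): 187²+277² = 111698 > 85264 = 292² → acute
(23,21,24): 21²+23² = 970 > 576 = 24² → acute
(19,13,16): 13²+16² = 425 > 361 = 19² → acute
3 of the 4 are acute.

3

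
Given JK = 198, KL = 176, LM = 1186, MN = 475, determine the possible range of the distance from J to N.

The maximum is all hops collinear in one direction: 198 + 176 + 1186 + 475 = 2035.
The longest hop is 1186; the others sum to 849. Folding the others back against it leaves at least 1186 − 849 = 337.

337 ≤ JN ≤ 2035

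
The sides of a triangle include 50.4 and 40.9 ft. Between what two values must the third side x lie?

By the triangle inequality, x must be less than 50.4 + 40.9 = 91.3 and greater than |50.4 − 40.9| = 9.5.

9.5 < x < 91.3 (ft)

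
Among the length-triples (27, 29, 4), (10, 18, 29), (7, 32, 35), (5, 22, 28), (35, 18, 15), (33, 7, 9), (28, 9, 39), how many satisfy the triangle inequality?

2

(4,27,29): 4+27 > 29 → valid
(10,18,29): 10+18 ≤ 29 → not valid
(7,32,35): 7+32 > 35 → valid
(5,22,28): 5+22 ≤ 28 → not valid
(15,18,35): 15+18 ≤ 35 → not valid
(7,9,33): 7+9 ≤ 33 → not valid
(9,28,39): 9+28 ≤ 39 → not valid
2 of the 7 triples form a triangle.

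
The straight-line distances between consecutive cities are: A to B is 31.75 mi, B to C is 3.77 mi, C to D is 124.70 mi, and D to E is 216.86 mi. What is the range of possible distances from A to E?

The maximum is all hops collinear in one direction: 31.75 + 3.77 + 124.70 + 216.86 = 377.08.
The longest hop is 216.86; the others sum to 160.22. Folding the others back against it leaves at least 216.86 − 160.22 = 56.64.

56.64 ≤ AE ≤ 377.08 mi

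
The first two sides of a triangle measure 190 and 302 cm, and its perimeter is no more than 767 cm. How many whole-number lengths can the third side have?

Triangle inequality: 112 < x < 492. Perimeter ≤ 767 gives x ≤ 767 − 190 − 302 = 275.
So 112 < x ≤ 275; integers 113 through 275: 163 values.

163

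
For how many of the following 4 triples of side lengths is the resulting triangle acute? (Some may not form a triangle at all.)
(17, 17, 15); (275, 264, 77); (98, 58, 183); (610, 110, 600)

1

(17,17,15): 15²+17² = 514 > 289 = 17² → acute
(275,264,77): 77²+264² = 75625 = 275² → right
(98,58,183): 58+98 ≤ 183, not a triangle
(610,110,600): 110²+600² = 372100 = 610² → right
1 of the 4 is acute.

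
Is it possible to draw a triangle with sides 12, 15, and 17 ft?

Yes

The longest side is 17, and the other two sum to 27.
Since 27 > 17, the triangle inequality holds.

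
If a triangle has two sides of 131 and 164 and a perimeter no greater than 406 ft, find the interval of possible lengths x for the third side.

33 < x ≤ 111

Triangle inequality alone gives 33 < x < 295.
The perimeter condition gives x ≤ 406 − 131 − 164 = 111.
Intersecting the two: 33 < x ≤ 111.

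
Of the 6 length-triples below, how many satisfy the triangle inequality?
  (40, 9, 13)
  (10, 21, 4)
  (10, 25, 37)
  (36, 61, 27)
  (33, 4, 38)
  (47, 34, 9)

(9,13,40): 9+13 ≤ 40 → not valid
(4,10,21): 4+10 ≤ 21 → not valid
(10,25,37): 10+25 ≤ 37 → not valid
(27,36,61): 27+36 > 61 → valid
(4,33,38): 4+33 ≤ 38 → not valid
(9,34,47): 9+34 ≤ 47 → not valid
1 of the 6 triples forms a triangle.

1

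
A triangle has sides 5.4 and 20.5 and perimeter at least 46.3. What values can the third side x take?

Triangle inequality alone gives 15.1 < x < 25.9.
The perimeter condition gives x ≥ 46.3 − 5.4 − 20.5 = 20.4.
Intersecting the two: 20.4 ≤ x < 25.9.

20.4 ≤ x < 25.9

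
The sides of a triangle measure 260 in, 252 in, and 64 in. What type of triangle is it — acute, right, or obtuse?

right

Compare the square of the longest side to the sum of squares of the other two: 64² + 252² = 67600 = 260².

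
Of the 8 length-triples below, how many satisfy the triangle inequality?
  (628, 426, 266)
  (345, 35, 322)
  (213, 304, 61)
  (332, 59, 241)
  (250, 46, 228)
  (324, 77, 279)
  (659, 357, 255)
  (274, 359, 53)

4

(266,426,628): 266+426 > 628 → valid
(35,322,345): 35+322 > 345 → valid
(61,213,304): 61+213 ≤ 304 → not valid
(59,241,332): 59+241 ≤ 332 → not valid
(46,228,250): 46+228 > 250 → valid
(77,279,324): 77+279 > 324 → valid
(255,357,659): 255+357 ≤ 659 → not valid
(53,274,359): 53+274 ≤ 359 → not valid
4 of the 8 triples form a triangle.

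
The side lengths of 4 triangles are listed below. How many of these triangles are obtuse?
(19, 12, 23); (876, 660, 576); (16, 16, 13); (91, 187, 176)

(19,12,23): 12²+19² = 505 < 529 = 23² → obtuse
(876,660,576): 576²+660² = 767376 = 876² → right
(16,16,13): 13²+16² = 425 > 256 = 16² → acute
(91,187,176): 91²+176² = 39257 > 34969 = 187² → acute
1 of the 4 is obtuse.

1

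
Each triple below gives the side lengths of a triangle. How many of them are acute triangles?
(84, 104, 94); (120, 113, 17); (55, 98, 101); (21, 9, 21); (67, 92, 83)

4

(84,104,94): 84²+94² = 15892 > 10816 = 104² → acute
(120,113,17): 17²+113² = 13058 < 14400 = 120² → obtuse
(55,98,101): 55²+98² = 12629 > 10201 = 101² → acute
(21,9,21): 9²+21² = 522 > 441 = 21² → acute
(67,92,83): 67²+83² = 11378 > 8464 = 92² → acute
4 of the 5 are acute.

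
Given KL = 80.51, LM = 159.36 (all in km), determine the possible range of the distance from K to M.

78.85 ≤ KM ≤ 239.87 km

By the triangle inequality, |80.51 − 159.36| ≤ KM ≤ 80.51 + 159.36.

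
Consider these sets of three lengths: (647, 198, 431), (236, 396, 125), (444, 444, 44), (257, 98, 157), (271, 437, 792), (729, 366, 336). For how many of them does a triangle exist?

(198,431,647): 198+431 ≤ 647 → not valid
(125,236,396): 125+236 ≤ 396 → not valid
(44,444,444): 44+444 > 444 → valid
(98,157,257): 98+157 ≤ 257 → not valid
(271,437,792): 271+437 ≤ 792 → not valid
(336,366,729): 336+366 ≤ 729 → not valid
1 of the 6 triples forms a triangle.

1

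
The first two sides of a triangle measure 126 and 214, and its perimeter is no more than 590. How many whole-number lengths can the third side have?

162

Triangle inequality: 88 < x < 340. Perimeter ≤ 590 gives x ≤ 590 − 126 − 214 = 250.
So 88 < x ≤ 250; integers 89 through 250: 162 values.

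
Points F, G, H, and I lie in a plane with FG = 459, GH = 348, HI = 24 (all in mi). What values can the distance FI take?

The maximum is all hops collinear in one direction: 459 + 348 + 24 = 831.
The longest hop is 459; the others sum to 372. Folding the others back against it leaves at least 459 − 372 = 87.

87 ≤ FI ≤ 831 mi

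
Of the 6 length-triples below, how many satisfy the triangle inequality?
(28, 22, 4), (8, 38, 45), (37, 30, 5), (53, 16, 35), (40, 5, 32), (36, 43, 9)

2

(4,22,28): 4+22 ≤ 28 → not valid
(8,38,45): 8+38 > 45 → valid
(5,30,37): 5+30 ≤ 37 → not valid
(16,35,53): 16+35 ≤ 53 → not valid
(5,32,40): 5+32 ≤ 40 → not valid
(9,36,43): 9+36 > 43 → valid
2 of the 6 triples form a triangle.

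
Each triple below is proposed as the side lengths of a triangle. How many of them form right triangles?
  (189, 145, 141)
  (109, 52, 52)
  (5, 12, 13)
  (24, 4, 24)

(189,145,141): 141²+145² = 40906 > 35721 = 189² → acute
(109,52,52): 52+52 ≤ 109, not a triangle
(5,12,13): 5²+12² = 169 = 13² → right
(24,4,24): 4²+24² = 592 > 576 = 24² → acute
1 of the 4 is right.

1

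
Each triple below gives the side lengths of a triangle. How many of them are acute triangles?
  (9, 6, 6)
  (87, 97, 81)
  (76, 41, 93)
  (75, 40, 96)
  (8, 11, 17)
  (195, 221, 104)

1

(9,6,6): 6²+6² = 72 < 81 = 9² → obtuse
(87,97,81): 81²+87² = 14130 > 9409 = 97² → acute
(76,41,93): 41²+76² = 7457 < 8649 = 93² → obtuse
(75,40,96): 40²+75² = 7225 < 9216 = 96² → obtuse
(8,11,17): 8²+11² = 185 < 289 = 17² → obtuse
(195,221,104): 104²+195² = 48841 = 221² → right
1 of the 6 is acute.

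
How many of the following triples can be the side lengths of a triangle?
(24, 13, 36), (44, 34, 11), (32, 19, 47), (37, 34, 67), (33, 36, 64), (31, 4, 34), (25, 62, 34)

(13,24,36): 13+24 > 36 → valid
(11,34,44): 11+34 > 44 → valid
(19,32,47): 19+32 > 47 → valid
(34,37,67): 34+37 > 67 → valid
(33,36,64): 33+36 > 64 → valid
(4,31,34): 4+31 > 34 → valid
(25,34,62): 25+34 ≤ 62 → not valid
6 of the 7 triples form a triangle.

6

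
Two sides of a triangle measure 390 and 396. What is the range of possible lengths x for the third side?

By the triangle inequality, x must be less than 390 + 396 = 786 and greater than |390 − 396| = 6.

6 < x < 786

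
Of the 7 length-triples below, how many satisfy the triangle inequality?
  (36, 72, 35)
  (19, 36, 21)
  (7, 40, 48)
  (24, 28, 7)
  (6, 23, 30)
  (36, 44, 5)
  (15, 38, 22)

2

(35,36,72): 35+36 ≤ 72 → not valid
(19,21,36): 19+21 > 36 → valid
(7,40,48): 7+40 ≤ 48 → not valid
(7,24,28): 7+24 > 28 → valid
(6,23,30): 6+23 ≤ 30 → not valid
(5,36,44): 5+36 ≤ 44 → not valid
(15,22,38): 15+22 ≤ 38 → not valid
2 of the 7 triples form a triangle.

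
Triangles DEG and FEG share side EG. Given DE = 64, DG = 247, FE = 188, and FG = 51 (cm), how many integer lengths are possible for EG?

From triangle DEG: 183 < EG < 311.
From triangle FEG: 137 < EG < 239.
Intersection: 183 < EG < 239, so integers 184 through 238: 55 values.

55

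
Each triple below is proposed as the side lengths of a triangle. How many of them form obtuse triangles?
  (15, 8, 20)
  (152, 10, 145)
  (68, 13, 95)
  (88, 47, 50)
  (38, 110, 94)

4

(15,8,20): 8²+15² = 289 < 400 = 20² → obtuse
(152,10,145): 10²+145² = 21125 < 23104 = 152² → obtuse
(68,13,95): 13+68 ≤ 95, not a triangle
(88,47,50): 47²+50² = 4709 < 7744 = 88² → obtuse
(38,110,94): 38²+94² = 10280 < 12100 = 110² → obtuse
4 of the 5 are obtuse.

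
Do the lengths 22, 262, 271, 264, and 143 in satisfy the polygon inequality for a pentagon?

Yes

A pentagon exists iff every side is shorter than the sum of the others — equivalently, the longest side is less than the sum of the rest.
Longest side 271 < 691 (sum of the remaining 4), so yes.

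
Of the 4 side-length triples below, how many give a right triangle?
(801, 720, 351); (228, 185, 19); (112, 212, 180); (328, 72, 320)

3

(801,720,351): 351²+720² = 641601 = 801² → right
(228,185,19): 19+185 ≤ 228, not a triangle
(112,212,180): 112²+180² = 44944 = 212² → right
(328,72,320): 72²+320² = 107584 = 328² → right
3 of the 4 are right.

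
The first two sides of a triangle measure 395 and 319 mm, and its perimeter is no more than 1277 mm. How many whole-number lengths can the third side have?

Triangle inequality: 76 < x < 714. Perimeter ≤ 1277 gives x ≤ 1277 − 395 − 319 = 563.
So 76 < x ≤ 563; integers 77 through 563: 487 values.

487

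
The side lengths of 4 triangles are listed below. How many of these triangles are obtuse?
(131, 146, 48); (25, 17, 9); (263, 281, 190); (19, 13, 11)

(131,146,48): 48²+131² = 19465 < 21316 = 146² → obtuse
(25,17,9): 9²+17² = 370 < 625 = 25² → obtuse
(263,281,190): 190²+263² = 105269 > 78961 = 281² → acute
(19,13,11): 11²+13² = 290 < 361 = 19² → obtuse
3 of the 4 are obtuse.

3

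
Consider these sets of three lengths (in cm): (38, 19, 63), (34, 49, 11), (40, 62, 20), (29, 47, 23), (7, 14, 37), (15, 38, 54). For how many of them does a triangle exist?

1

(19,38,63): 19+38 ≤ 63 → not valid
(11,34,49): 11+34 ≤ 49 → not valid
(20,40,62): 20+40 ≤ 62 → not valid
(23,29,47): 23+29 > 47 → valid
(7,14,37): 7+14 ≤ 37 → not valid
(15,38,54): 15+38 ≤ 54 → not valid
1 of the 6 triples forms a triangle.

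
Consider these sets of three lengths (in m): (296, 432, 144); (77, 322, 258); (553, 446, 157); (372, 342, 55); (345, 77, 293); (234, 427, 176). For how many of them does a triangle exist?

5

(144,296,432): 144+296 > 432 → valid
(77,258,322): 77+258 > 322 → valid
(157,446,553): 157+446 > 553 → valid
(55,342,372): 55+342 > 372 → valid
(77,293,345): 77+293 > 345 → valid
(176,234,427): 176+234 ≤ 427 → not valid
5 of the 6 triples form a triangle.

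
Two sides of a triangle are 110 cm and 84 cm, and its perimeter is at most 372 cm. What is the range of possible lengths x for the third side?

26 < x ≤ 178 cm

Triangle inequality alone gives 26 < x < 194.
The perimeter condition gives x ≤ 372 − 110 − 84 = 178.
Intersecting the two: 26 < x ≤ 178.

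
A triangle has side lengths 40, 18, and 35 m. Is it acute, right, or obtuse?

obtuse

Compare the square of the longest side to the sum of squares of the other two: 18² + 35² = 1549 < 1600 = 40².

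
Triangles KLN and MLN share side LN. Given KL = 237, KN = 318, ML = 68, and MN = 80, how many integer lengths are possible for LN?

66

From triangle KLN: 81 < LN < 555.
From triangle MLN: 12 < LN < 148.
Intersection: 81 < LN < 148, so integers 82 through 147: 66 values.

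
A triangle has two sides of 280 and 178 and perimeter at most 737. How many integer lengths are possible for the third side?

177

Triangle inequality: 102 < x < 458. Perimeter ≤ 737 gives x ≤ 737 − 280 − 178 = 279.
So 102 < x ≤ 279; integers 103 through 279: 177 values.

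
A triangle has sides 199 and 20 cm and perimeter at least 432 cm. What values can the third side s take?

Triangle inequality alone gives 179 < s < 219.
The perimeter condition gives s ≥ 432 − 199 − 20 = 213.
Intersecting the two: 213 ≤ s < 219.

213 ≤ s < 219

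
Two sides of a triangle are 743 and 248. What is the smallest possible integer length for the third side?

The third side must be strictly greater than |743 − 248| = 495.
The smallest integer above 495 is 496.

496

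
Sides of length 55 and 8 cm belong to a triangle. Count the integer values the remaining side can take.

15

The third side lies in the open interval (47, 63).
Integers from 48 to 62 inclusive: 62 − 48 + 1 = 15.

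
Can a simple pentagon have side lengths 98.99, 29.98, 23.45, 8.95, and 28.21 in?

For a pentagon, each side must be shorter than the sum of the others.
Here the longest side is 98.99, but the remaining 4 sides sum to only 90.59.

No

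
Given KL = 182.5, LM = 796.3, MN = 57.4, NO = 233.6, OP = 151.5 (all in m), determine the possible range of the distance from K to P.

The maximum is all hops collinear in one direction: 182.5 + 796.3 + 57.4 + 233.6 + 151.5 = 1421.3.
The longest hop is 796.3; the others sum to 625.0. Folding the others back against it leaves at least 796.3 − 625.0 = 171.3.

171.3 ≤ KP ≤ 1421.3 m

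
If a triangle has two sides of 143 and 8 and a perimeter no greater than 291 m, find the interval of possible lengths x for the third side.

Triangle inequality alone gives 135 < x < 151.
The perimeter condition gives x ≤ 291 − 143 − 8 = 140.
Intersecting the two: 135 < x ≤ 140.

135 < x ≤ 140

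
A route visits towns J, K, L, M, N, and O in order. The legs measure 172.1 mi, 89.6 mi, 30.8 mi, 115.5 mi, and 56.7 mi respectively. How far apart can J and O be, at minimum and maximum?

The maximum is all hops collinear in one direction: 172.1 + 89.6 + 30.8 + 115.5 + 56.7 = 464.7.
The longest hop is 172.1; the others sum to 292.6. Since 172.1 ≤ 292.6, the path can fold back on itself completely, so the minimum distance is 0.

0 ≤ JO ≤ 464.7 mi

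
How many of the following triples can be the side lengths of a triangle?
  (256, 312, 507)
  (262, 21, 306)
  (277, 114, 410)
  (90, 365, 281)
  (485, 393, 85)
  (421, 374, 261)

3

(256,312,507): 256+312 > 507 → valid
(21,262,306): 21+262 ≤ 306 → not valid
(114,277,410): 114+277 ≤ 410 → not valid
(90,281,365): 90+281 > 365 → valid
(85,393,485): 85+393 ≤ 485 → not valid
(261,374,421): 261+374 > 421 → valid
3 of the 6 triples form a triangle.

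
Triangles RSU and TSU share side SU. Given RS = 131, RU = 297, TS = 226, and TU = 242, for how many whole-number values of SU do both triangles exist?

From triangle RSU: 166 < SU < 428.
From triangle TSU: 16 < SU < 468.
Intersection: 166 < SU < 428, so integers 167 through 427: 261 values.

261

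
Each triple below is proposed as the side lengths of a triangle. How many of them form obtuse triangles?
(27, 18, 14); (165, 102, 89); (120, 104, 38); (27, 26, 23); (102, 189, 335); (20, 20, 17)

(27,18,14): 14²+18² = 520 < 729 = 27² → obtuse
(165,102,89): 89²+102² = 18325 < 27225 = 165² → obtuse
(120,104,38): 38²+104² = 12260 < 14400 = 120² → obtuse
(27,26,23): 23²+26² = 1205 > 729 = 27² → acute
(102,189,335): 102+189 ≤ 335, not a triangle
(20,20,17): 17²+20² = 689 > 400 = 20² → acute
3 of the 6 are obtuse.

3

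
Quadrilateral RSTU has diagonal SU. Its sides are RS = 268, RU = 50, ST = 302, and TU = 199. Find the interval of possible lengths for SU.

From triangle RSU: |268 − 50| < SU < 268 + 50, i.e. 218 < SU < 318.
From triangle TSU: 103 < SU < 501.
Both must hold, so SU lies in the intersection.

218 < SU < 318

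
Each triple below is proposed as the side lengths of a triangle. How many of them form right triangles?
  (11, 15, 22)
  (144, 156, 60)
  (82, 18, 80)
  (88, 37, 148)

2

(11,15,22): 11²+15² = 346 < 484 = 22² → obtuse
(144,156,60): 60²+144² = 24336 = 156² → right
(82,18,80): 18²+80² = 6724 = 82² → right
(88,37,148): 37+88 ≤ 148, not a triangle
2 of the 4 are right.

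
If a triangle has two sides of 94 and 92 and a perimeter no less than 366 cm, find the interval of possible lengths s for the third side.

Triangle inequality alone gives 2 < s < 186.
The perimeter condition gives s ≥ 366 − 94 − 92 = 180.
Intersecting the two: 180 ≤ s < 186.

180 ≤ s < 186 cm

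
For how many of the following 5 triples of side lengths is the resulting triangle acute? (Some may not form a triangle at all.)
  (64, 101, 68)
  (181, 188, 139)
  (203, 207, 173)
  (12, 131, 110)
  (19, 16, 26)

(64,101,68): 64²+68² = 8720 < 10201 = 101² → obtuse
(181,188,139): 139²+181² = 52082 > 35344 = 188² → acute
(203,207,173): 173²+203² = 71138 > 42849 = 207² → acute
(12,131,110): 12+110 ≤ 131, not a triangle
(19,16,26): 16²+19² = 617 < 676 = 26² → obtuse
2 of the 5 are acute.

2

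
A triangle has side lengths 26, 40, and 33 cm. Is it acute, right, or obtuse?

Compare the square of the longest side to the sum of squares of the other two: 26² + 33² = 1765 > 1600 = 40².

acute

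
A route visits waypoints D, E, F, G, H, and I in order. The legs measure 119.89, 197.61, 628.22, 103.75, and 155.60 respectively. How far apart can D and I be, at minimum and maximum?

51.37 ≤ DI ≤ 1205.07

The maximum is all hops collinear in one direction: 119.89 + 197.61 + 628.22 + 103.75 + 155.60 = 1205.07.
The longest hop is 628.22; the others sum to 576.85. Folding the others back against it leaves at least 628.22 − 576.85 = 51.37.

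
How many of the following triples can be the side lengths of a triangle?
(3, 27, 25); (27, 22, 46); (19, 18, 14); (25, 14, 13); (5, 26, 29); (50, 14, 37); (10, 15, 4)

(3,25,27): 3+25 > 27 → valid
(22,27,46): 22+27 > 46 → valid
(14,18,19): 14+18 > 19 → valid
(13,14,25): 13+14 > 25 → valid
(5,26,29): 5+26 > 29 → valid
(14,37,50): 14+37 > 50 → valid
(4,10,15): 4+10 ≤ 15 → not valid
6 of the 7 triples form a triangle.

6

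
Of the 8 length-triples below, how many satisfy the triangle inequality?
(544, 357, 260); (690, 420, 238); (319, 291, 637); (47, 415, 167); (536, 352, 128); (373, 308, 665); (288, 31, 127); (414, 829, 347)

(260,357,544): 260+357 > 544 → valid
(238,420,690): 238+420 ≤ 690 → not valid
(291,319,637): 291+319 ≤ 637 → not valid
(47,167,415): 47+167 ≤ 415 → not valid
(128,352,536): 128+352 ≤ 536 → not valid
(308,373,665): 308+373 > 665 → valid
(31,127,288): 31+127 ≤ 288 → not valid
(347,414,829): 347+414 ≤ 829 → not valid
2 of the 8 triples form a triangle.

2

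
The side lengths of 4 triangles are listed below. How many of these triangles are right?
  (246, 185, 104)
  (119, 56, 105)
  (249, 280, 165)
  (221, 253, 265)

(246,185,104): 104²+185² = 45041 < 60516 = 246² → obtuse
(119,56,105): 56²+105² = 14161 = 119² → right
(249,280,165): 165²+249² = 89226 > 78400 = 280² → acute
(221,253,265): 221²+253² = 112850 > 70225 = 265² → acute
1 of the 4 is right.

1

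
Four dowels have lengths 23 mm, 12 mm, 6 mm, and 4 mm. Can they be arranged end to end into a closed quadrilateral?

No

For a quadrilateral, each side must be shorter than the sum of the others.
Here the longest side is 23, but the remaining 3 sides sum to only 22.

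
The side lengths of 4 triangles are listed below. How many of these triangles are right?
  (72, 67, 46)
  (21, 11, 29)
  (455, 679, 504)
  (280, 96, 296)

(72,67,46): 46²+67² = 6605 > 5184 = 72² → acute
(21,11,29): 11²+21² = 562 < 841 = 29² → obtuse
(455,679,504): 455²+504² = 461041 = 679² → right
(280,96,296): 96²+280² = 87616 = 296² → right
2 of the 4 are right.

2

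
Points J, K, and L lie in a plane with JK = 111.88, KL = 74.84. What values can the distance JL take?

By the triangle inequality, |111.88 − 74.84| ≤ JL ≤ 111.88 + 74.84.

37.04 ≤ JL ≤ 186.72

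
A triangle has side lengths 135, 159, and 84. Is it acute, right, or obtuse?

Compare the square of the longest side to the sum of squares of the other two: 84² + 135² = 25281 = 159².

right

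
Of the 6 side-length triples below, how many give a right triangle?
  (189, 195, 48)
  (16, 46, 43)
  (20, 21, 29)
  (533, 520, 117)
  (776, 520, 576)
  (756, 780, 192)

(189,195,48): 48²+189² = 38025 = 195² → right
(16,46,43): 16²+43² = 2105 < 2116 = 46² → obtuse
(20,21,29): 20²+21² = 841 = 29² → right
(533,520,117): 117²+520² = 284089 = 533² → right
(776,520,576): 520²+576² = 602176 = 776² → right
(756,780,192): 192²+756² = 608400 = 780² → right
5 of the 6 are right.

5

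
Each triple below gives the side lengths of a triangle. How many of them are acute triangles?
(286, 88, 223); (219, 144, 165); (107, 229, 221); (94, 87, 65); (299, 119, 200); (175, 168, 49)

(286,88,223): 88²+223² = 57473 < 81796 = 286² → obtuse
(219,144,165): 144²+165² = 47961 = 219² → right
(107,229,221): 107²+221² = 60290 > 52441 = 229² → acute
(94,87,65): 65²+87² = 11794 > 8836 = 94² → acute
(299,119,200): 119²+200² = 54161 < 89401 = 299² → obtuse
(175,168,49): 49²+168² = 30625 = 175² → right
2 of the 6 are acute.

2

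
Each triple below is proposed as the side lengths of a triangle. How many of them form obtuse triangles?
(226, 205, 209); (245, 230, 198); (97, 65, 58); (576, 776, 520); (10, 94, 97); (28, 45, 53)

(226,205,209): 205²+209² = 85706 > 51076 = 226² → acute
(245,230,198): 198²+230² = 92104 > 60025 = 245² → acute
(97,65,58): 58²+65² = 7589 < 9409 = 97² → obtuse
(576,776,520): 520²+576² = 602176 = 776² → right
(10,94,97): 10²+94² = 8936 < 9409 = 97² → obtuse
(28,45,53): 28²+45² = 2809 = 53² → right
2 of the 6 are obtuse.

2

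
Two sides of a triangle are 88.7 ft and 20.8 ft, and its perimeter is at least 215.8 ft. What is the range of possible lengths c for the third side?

Triangle inequality alone gives 67.9 < c < 109.5.
The perimeter condition gives c ≥ 215.8 − 88.7 − 20.8 = 106.3.
Intersecting the two: 106.3 ≤ c < 109.5.

106.3 ≤ c < 109.5 ft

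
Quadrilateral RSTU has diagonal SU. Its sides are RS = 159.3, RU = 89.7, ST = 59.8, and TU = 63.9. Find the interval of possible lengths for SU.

69.6 < SU < 123.7

From triangle RSU: |159.3 − 89.7| < SU < 159.3 + 89.7, i.e. 69.6 < SU < 249.0.
From triangle TSU: 4.1 < SU < 123.7.
Both must hold, so SU lies in the intersection.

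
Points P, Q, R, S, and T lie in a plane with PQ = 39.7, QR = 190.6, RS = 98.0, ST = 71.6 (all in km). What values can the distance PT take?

The maximum is all hops collinear in one direction: 39.7 + 190.6 + 98.0 + 71.6 = 399.9.
The longest hop is 190.6; the others sum to 209.3. Since 190.6 ≤ 209.3, the path can fold back on itself completely, so the minimum distance is 0.

0 ≤ PT ≤ 399.9 km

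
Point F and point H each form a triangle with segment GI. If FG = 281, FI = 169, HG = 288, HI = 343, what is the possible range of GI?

From triangle FGI: |281 − 169| < GI < 281 + 169, i.e. 112 < GI < 450.
From triangle HGI: 55 < GI < 631.
Both must hold, so GI lies in the intersection.

112 < GI < 450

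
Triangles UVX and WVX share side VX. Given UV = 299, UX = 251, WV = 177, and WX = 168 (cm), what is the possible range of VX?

48 < VX < 345

From triangle UVX: |299 − 251| < VX < 299 + 251, i.e. 48 < VX < 550.
From triangle WVX: 9 < VX < 345.
Both must hold, so VX lies in the intersection.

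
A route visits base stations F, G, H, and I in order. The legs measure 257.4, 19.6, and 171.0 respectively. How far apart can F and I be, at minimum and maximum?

The maximum is all hops collinear in one direction: 257.4 + 19.6 + 171.0 = 448.0.
The longest hop is 257.4; the others sum to 190.6. Folding the others back against it leaves at least 257.4 − 190.6 = 66.8.

66.8 ≤ FI ≤ 448.0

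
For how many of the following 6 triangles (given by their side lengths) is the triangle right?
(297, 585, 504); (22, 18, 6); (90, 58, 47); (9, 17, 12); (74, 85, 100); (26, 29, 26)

(297,585,504): 297²+504² = 342225 = 585² → right
(22,18,6): 6²+18² = 360 < 484 = 22² → obtuse
(90,58,47): 47²+58² = 5573 < 8100 = 90² → obtuse
(9,17,12): 9²+12² = 225 < 289 = 17² → obtuse
(74,85,100): 74²+85² = 12701 > 10000 = 100² → acute
(26,29,26): 26²+26² = 1352 > 841 = 29² → acute
1 of the 6 is right.

1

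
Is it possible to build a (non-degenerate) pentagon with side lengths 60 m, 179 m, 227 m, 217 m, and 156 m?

Yes

A pentagon exists iff every side is shorter than the sum of the others — equivalently, the longest side is less than the sum of the rest.
Longest side 227 < 612 (sum of the remaining 4), so yes.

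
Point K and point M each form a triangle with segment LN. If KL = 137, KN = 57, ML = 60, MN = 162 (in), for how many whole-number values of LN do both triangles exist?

91

From triangle KLN: 80 < LN < 194.
From triangle MLN: 102 < LN < 222.
Intersection: 102 < LN < 194, so integers 103 through 193: 91 values.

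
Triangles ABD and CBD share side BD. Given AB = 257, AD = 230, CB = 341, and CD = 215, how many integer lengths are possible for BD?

From triangle ABD: 27 < BD < 487.
From triangle CBD: 126 < BD < 556.
Intersection: 126 < BD < 487, so integers 127 through 486: 360 values.

360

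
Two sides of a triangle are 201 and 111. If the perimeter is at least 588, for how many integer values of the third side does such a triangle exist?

36

Triangle inequality: 90 < x < 312. Perimeter ≥ 588 gives x ≥ 588 − 201 − 111 = 276.
So 276 ≤ x < 312; integers 276 through 311: 36 values.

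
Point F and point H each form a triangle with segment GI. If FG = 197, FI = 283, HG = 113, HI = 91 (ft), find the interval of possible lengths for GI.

86 < GI < 204

From triangle FGI: |197 − 283| < GI < 197 + 283, i.e. 86 < GI < 480.
From triangle HGI: 22 < GI < 204.
Both must hold, so GI lies in the intersection.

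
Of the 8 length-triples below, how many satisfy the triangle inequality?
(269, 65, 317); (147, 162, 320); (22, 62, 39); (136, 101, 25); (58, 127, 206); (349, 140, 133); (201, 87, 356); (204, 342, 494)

2

(65,269,317): 65+269 > 317 → valid
(147,162,320): 147+162 ≤ 320 → not valid
(22,39,62): 22+39 ≤ 62 → not valid
(25,101,136): 25+101 ≤ 136 → not valid
(58,127,206): 58+127 ≤ 206 → not valid
(133,140,349): 133+140 ≤ 349 → not valid
(87,201,356): 87+201 ≤ 356 → not valid
(204,342,494): 204+342 > 494 → valid
2 of the 8 triples form a triangle.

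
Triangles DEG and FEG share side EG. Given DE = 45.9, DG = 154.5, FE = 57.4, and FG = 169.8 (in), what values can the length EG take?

From triangle DEG: |45.9 − 154.5| < EG < 45.9 + 154.5, i.e. 108.6 < EG < 200.4.
From triangle FEG: 112.4 < EG < 227.2.
Both must hold, so EG lies in the intersection.

112.4 < EG < 200.4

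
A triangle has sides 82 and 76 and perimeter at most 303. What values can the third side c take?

6 < c ≤ 145

Triangle inequality alone gives 6 < c < 158.
The perimeter condition gives c ≤ 303 − 82 − 76 = 145.
Intersecting the two: 6 < c ≤ 145.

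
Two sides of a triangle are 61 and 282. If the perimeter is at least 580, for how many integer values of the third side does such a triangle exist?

106

Triangle inequality: 221 < x < 343. Perimeter ≥ 580 gives x ≥ 580 − 61 − 282 = 237.
So 237 ≤ x < 343; integers 237 through 342: 106 values.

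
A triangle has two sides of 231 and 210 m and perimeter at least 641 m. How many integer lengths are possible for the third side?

Triangle inequality: 21 < x < 441. Perimeter ≥ 641 gives x ≥ 641 − 231 − 210 = 200.
So 200 ≤ x < 441; integers 200 through 440: 241 values.

241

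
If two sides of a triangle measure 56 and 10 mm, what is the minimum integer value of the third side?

47

The third side must be strictly greater than |56 − 10| = 46.
The smallest integer above 46 is 47.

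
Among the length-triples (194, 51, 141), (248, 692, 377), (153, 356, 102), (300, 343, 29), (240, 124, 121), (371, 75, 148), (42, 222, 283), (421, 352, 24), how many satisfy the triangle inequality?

(51,141,194): 51+141 ≤ 194 → not valid
(248,377,692): 248+377 ≤ 692 → not valid
(102,153,356): 102+153 ≤ 356 → not valid
(29,300,343): 29+300 ≤ 343 → not valid
(121,124,240): 121+124 > 240 → valid
(75,148,371): 75+148 ≤ 371 → not valid
(42,222,283): 42+222 ≤ 283 → not valid
(24,352,421): 24+352 ≤ 421 → not valid
1 of the 8 triples forms a triangle.

1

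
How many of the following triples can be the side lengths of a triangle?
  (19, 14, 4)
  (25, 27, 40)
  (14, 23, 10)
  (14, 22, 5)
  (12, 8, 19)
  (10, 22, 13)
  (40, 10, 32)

(4,14,19): 4+14 ≤ 19 → not valid
(25,27,40): 25+27 > 40 → valid
(10,14,23): 10+14 > 23 → valid
(5,14,22): 5+14 ≤ 22 → not valid
(8,12,19): 8+12 > 19 → valid
(10,13,22): 10+13 > 22 → valid
(10,32,40): 10+32 > 40 → valid
5 of the 7 triples form a triangle.

5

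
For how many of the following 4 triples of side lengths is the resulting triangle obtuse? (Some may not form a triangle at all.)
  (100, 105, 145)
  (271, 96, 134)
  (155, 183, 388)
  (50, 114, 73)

1

(100,105,145): 100²+105² = 21025 = 145² → right
(271,96,134): 96+134 ≤ 271, not a triangle
(155,183,388): 155+183 ≤ 388, not a triangle
(50,114,73): 50²+73² = 7829 < 12996 = 114² → obtuse
1 of the 4 is obtuse.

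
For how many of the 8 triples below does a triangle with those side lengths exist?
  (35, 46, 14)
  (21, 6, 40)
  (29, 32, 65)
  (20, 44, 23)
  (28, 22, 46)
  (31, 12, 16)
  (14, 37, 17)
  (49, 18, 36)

(14,35,46): 14+35 > 46 → valid
(6,21,40): 6+21 ≤ 40 → not valid
(29,32,65): 29+32 ≤ 65 → not valid
(20,23,44): 20+23 ≤ 44 → not valid
(22,28,46): 22+28 > 46 → valid
(12,16,31): 12+16 ≤ 31 → not valid
(14,17,37): 14+17 ≤ 37 → not valid
(18,36,49): 18+36 > 49 → valid
3 of the 8 triples form a triangle.

3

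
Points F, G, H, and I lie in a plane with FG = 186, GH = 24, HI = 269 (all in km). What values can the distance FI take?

59 ≤ FI ≤ 479 km

The maximum is all hops collinear in one direction: 186 + 24 + 269 = 479.
The longest hop is 269; the others sum to 210. Folding the others back against it leaves at least 269 − 210 = 59.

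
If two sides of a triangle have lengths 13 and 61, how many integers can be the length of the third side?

The third side lies in the open interval (48, 74).
Integers from 49 to 73 inclusive: 73 − 49 + 1 = 25.

25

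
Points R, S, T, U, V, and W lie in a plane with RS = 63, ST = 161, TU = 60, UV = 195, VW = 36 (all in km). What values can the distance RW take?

The maximum is all hops collinear in one direction: 63 + 161 + 60 + 195 + 36 = 515.
The longest hop is 195; the others sum to 320. Since 195 ≤ 320, the path can fold back on itself completely, so the minimum distance is 0.

0 ≤ RW ≤ 515 km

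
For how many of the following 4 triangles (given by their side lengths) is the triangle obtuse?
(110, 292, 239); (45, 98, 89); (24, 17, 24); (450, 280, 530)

(110,292,239): 110²+239² = 69221 < 85264 = 292² → obtuse
(45,98,89): 45²+89² = 9946 > 9604 = 98² → acute
(24,17,24): 17²+24² = 865 > 576 = 24² → acute
(450,280,530): 280²+450² = 280900 = 530² → right
1 of the 4 is obtuse.

1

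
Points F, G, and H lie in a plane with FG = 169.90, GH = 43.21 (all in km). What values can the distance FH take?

126.69 ≤ FH ≤ 213.11 km

By the triangle inequality, |169.90 − 43.21| ≤ FH ≤ 169.90 + 43.21.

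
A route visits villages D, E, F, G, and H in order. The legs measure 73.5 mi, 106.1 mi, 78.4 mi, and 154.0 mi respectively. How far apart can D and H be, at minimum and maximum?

The maximum is all hops collinear in one direction: 73.5 + 106.1 + 78.4 + 154.0 = 412.0.
The longest hop is 154.0; the others sum to 258.0. Since 154.0 ≤ 258.0, the path can fold back on itself completely, so the minimum distance is 0.

0 ≤ DH ≤ 412.0 mi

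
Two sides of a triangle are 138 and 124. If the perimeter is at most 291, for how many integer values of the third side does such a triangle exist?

15

Triangle inequality: 14 < x < 262. Perimeter ≤ 291 gives x ≤ 291 − 138 − 124 = 29.
So 14 < x ≤ 29; integers 15 through 29: 15 values.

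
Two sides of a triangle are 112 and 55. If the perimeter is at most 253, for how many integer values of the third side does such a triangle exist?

Triangle inequality: 57 < x < 167. Perimeter ≤ 253 gives x ≤ 253 − 112 − 55 = 86.
So 57 < x ≤ 86; integers 58 through 86: 29 values.

29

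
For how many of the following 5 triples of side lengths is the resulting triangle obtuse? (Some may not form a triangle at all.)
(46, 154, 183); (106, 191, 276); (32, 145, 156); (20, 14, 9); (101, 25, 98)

4

(46,154,183): 46²+154² = 25832 < 33489 = 183² → obtuse
(106,191,276): 106²+191² = 47717 < 76176 = 276² → obtuse
(32,145,156): 32²+145² = 22049 < 24336 = 156² → obtuse
(20,14,9): 9²+14² = 277 < 400 = 20² → obtuse
(101,25,98): 25²+98² = 10229 > 10201 = 101² → acute
4 of the 5 are obtuse.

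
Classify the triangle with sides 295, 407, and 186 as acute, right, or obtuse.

obtuse

Compare the square of the longest side to the sum of squares of the other two: 186² + 295² = 121621 < 165649 = 407².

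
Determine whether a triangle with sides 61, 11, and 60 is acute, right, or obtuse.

Compare the square of the longest side to the sum of squares of the other two: 11² + 60² = 3721 = 61².

right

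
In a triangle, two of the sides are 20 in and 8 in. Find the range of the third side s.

12 < s < 28 (in)

By the triangle inequality, s must be less than 20 + 8 = 28 and greater than |20 − 8| = 12.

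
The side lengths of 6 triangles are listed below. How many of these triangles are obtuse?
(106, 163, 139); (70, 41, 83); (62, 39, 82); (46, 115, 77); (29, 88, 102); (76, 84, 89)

(106,163,139): 106²+139² = 30557 > 26569 = 163² → acute
(70,41,83): 41²+70² = 6581 < 6889 = 83² → obtuse
(62,39,82): 39²+62² = 5365 < 6724 = 82² → obtuse
(46,115,77): 46²+77² = 8045 < 13225 = 115² → obtuse
(29,88,102): 29²+88² = 8585 < 10404 = 102² → obtuse
(76,84,89): 76²+84² = 12832 > 7921 = 89² → acute
4 of the 6 are obtuse.

4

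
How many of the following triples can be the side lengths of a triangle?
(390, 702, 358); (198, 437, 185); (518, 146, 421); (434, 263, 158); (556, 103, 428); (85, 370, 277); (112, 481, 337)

(358,390,702): 358+390 > 702 → valid
(185,198,437): 185+198 ≤ 437 → not valid
(146,421,518): 146+421 > 518 → valid
(158,263,434): 158+263 ≤ 434 → not valid
(103,428,556): 103+428 ≤ 556 → not valid
(85,277,370): 85+277 ≤ 370 → not valid
(112,337,481): 112+337 ≤ 481 → not valid
2 of the 7 triples form a triangle.

2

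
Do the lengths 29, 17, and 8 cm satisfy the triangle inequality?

The longest side is 29, but the other two sum to only 25.
25 < 29, so the triangle inequality fails.

No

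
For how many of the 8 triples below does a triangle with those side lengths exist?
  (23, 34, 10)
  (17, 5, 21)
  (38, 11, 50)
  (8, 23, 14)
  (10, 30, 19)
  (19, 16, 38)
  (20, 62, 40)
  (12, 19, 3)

1

(10,23,34): 10+23 ≤ 34 → not valid
(5,17,21): 5+17 > 21 → valid
(11,38,50): 11+38 ≤ 50 → not valid
(8,14,23): 8+14 ≤ 23 → not valid
(10,19,30): 10+19 ≤ 30 → not valid
(16,19,38): 16+19 ≤ 38 → not valid
(20,40,62): 20+40 ≤ 62 → not valid
(3,12,19): 3+12 ≤ 19 → not valid
1 of the 8 triples forms a triangle.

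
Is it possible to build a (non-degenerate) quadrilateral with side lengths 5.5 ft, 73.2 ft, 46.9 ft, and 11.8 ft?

For a quadrilateral, each side must be shorter than the sum of the others.
Here the longest side is 73.2, but the remaining 3 sides sum to only 64.2.

No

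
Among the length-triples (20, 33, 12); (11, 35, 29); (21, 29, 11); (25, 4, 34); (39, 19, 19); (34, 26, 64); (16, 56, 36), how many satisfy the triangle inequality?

2

(12,20,33): 12+20 ≤ 33 → not valid
(11,29,35): 11+29 > 35 → valid
(11,21,29): 11+21 > 29 → valid
(4,25,34): 4+25 ≤ 34 → not valid
(19,19,39): 19+19 ≤ 39 → not valid
(26,34,64): 26+34 ≤ 64 → not valid
(16,36,56): 16+36 ≤ 56 → not valid
2 of the 7 triples form a triangle.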